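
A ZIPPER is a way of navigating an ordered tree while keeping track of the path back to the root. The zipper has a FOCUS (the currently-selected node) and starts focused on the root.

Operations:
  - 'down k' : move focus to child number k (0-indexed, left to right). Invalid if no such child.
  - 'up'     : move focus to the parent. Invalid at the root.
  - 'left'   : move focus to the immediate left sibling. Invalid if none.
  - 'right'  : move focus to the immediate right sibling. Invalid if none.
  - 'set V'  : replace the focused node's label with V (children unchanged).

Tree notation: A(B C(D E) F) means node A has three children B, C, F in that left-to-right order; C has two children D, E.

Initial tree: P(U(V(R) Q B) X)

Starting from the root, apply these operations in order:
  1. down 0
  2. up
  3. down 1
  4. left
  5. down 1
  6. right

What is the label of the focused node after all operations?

Answer: B

Derivation:
Step 1 (down 0): focus=U path=0 depth=1 children=['V', 'Q', 'B'] left=[] right=['X'] parent=P
Step 2 (up): focus=P path=root depth=0 children=['U', 'X'] (at root)
Step 3 (down 1): focus=X path=1 depth=1 children=[] left=['U'] right=[] parent=P
Step 4 (left): focus=U path=0 depth=1 children=['V', 'Q', 'B'] left=[] right=['X'] parent=P
Step 5 (down 1): focus=Q path=0/1 depth=2 children=[] left=['V'] right=['B'] parent=U
Step 6 (right): focus=B path=0/2 depth=2 children=[] left=['V', 'Q'] right=[] parent=U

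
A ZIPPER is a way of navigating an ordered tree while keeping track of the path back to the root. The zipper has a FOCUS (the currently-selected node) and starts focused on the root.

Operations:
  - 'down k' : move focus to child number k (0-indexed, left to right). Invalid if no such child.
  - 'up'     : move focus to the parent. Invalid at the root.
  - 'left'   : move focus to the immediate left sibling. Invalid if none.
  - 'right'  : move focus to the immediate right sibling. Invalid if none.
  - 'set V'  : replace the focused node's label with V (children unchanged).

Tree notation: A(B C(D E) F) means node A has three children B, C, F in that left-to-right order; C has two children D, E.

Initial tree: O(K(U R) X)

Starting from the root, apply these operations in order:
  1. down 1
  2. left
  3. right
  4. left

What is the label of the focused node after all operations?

Step 1 (down 1): focus=X path=1 depth=1 children=[] left=['K'] right=[] parent=O
Step 2 (left): focus=K path=0 depth=1 children=['U', 'R'] left=[] right=['X'] parent=O
Step 3 (right): focus=X path=1 depth=1 children=[] left=['K'] right=[] parent=O
Step 4 (left): focus=K path=0 depth=1 children=['U', 'R'] left=[] right=['X'] parent=O

Answer: K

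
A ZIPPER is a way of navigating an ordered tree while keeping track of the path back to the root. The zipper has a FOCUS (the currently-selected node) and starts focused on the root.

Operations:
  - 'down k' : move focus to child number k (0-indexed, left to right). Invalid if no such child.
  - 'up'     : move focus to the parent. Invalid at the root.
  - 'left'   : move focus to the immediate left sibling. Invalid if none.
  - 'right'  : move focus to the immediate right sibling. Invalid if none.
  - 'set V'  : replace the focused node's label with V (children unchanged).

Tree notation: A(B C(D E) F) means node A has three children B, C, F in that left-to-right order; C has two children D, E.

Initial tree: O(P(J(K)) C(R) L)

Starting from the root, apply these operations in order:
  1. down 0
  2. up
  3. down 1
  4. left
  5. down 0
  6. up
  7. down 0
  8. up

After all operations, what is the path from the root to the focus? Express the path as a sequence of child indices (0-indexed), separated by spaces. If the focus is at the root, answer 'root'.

Answer: 0

Derivation:
Step 1 (down 0): focus=P path=0 depth=1 children=['J'] left=[] right=['C', 'L'] parent=O
Step 2 (up): focus=O path=root depth=0 children=['P', 'C', 'L'] (at root)
Step 3 (down 1): focus=C path=1 depth=1 children=['R'] left=['P'] right=['L'] parent=O
Step 4 (left): focus=P path=0 depth=1 children=['J'] left=[] right=['C', 'L'] parent=O
Step 5 (down 0): focus=J path=0/0 depth=2 children=['K'] left=[] right=[] parent=P
Step 6 (up): focus=P path=0 depth=1 children=['J'] left=[] right=['C', 'L'] parent=O
Step 7 (down 0): focus=J path=0/0 depth=2 children=['K'] left=[] right=[] parent=P
Step 8 (up): focus=P path=0 depth=1 children=['J'] left=[] right=['C', 'L'] parent=O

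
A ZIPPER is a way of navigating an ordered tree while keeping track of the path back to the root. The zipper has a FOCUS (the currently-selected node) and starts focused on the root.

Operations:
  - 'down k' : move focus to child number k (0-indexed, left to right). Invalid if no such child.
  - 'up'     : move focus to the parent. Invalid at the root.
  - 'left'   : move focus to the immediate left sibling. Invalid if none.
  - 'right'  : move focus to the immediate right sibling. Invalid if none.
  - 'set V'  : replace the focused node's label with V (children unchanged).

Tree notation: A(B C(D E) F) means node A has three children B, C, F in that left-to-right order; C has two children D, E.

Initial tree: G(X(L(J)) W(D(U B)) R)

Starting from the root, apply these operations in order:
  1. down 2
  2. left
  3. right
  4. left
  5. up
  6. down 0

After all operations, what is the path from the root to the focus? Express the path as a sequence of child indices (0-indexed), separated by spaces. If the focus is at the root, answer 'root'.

Answer: 0

Derivation:
Step 1 (down 2): focus=R path=2 depth=1 children=[] left=['X', 'W'] right=[] parent=G
Step 2 (left): focus=W path=1 depth=1 children=['D'] left=['X'] right=['R'] parent=G
Step 3 (right): focus=R path=2 depth=1 children=[] left=['X', 'W'] right=[] parent=G
Step 4 (left): focus=W path=1 depth=1 children=['D'] left=['X'] right=['R'] parent=G
Step 5 (up): focus=G path=root depth=0 children=['X', 'W', 'R'] (at root)
Step 6 (down 0): focus=X path=0 depth=1 children=['L'] left=[] right=['W', 'R'] parent=G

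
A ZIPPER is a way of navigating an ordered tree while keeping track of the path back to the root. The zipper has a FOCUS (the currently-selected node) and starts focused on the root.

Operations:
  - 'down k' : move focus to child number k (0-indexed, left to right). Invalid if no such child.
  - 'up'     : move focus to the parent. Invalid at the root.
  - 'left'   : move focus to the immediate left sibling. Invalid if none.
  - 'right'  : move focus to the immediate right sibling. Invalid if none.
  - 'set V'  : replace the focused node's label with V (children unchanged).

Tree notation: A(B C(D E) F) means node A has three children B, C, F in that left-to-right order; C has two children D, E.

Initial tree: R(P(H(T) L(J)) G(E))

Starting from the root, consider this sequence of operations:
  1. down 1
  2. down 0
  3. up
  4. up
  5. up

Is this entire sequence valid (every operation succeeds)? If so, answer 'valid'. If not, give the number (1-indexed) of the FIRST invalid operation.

Step 1 (down 1): focus=G path=1 depth=1 children=['E'] left=['P'] right=[] parent=R
Step 2 (down 0): focus=E path=1/0 depth=2 children=[] left=[] right=[] parent=G
Step 3 (up): focus=G path=1 depth=1 children=['E'] left=['P'] right=[] parent=R
Step 4 (up): focus=R path=root depth=0 children=['P', 'G'] (at root)
Step 5 (up): INVALID

Answer: 5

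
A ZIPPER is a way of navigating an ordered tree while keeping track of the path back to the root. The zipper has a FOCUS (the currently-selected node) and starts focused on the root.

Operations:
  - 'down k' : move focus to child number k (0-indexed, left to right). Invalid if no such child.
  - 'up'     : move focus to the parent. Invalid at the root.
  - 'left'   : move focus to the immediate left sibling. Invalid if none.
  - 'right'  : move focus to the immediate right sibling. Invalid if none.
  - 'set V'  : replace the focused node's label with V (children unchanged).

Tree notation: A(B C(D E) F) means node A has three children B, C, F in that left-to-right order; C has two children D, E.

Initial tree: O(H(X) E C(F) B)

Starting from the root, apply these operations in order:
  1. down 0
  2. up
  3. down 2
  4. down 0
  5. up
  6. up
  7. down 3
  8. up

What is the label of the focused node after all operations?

Step 1 (down 0): focus=H path=0 depth=1 children=['X'] left=[] right=['E', 'C', 'B'] parent=O
Step 2 (up): focus=O path=root depth=0 children=['H', 'E', 'C', 'B'] (at root)
Step 3 (down 2): focus=C path=2 depth=1 children=['F'] left=['H', 'E'] right=['B'] parent=O
Step 4 (down 0): focus=F path=2/0 depth=2 children=[] left=[] right=[] parent=C
Step 5 (up): focus=C path=2 depth=1 children=['F'] left=['H', 'E'] right=['B'] parent=O
Step 6 (up): focus=O path=root depth=0 children=['H', 'E', 'C', 'B'] (at root)
Step 7 (down 3): focus=B path=3 depth=1 children=[] left=['H', 'E', 'C'] right=[] parent=O
Step 8 (up): focus=O path=root depth=0 children=['H', 'E', 'C', 'B'] (at root)

Answer: O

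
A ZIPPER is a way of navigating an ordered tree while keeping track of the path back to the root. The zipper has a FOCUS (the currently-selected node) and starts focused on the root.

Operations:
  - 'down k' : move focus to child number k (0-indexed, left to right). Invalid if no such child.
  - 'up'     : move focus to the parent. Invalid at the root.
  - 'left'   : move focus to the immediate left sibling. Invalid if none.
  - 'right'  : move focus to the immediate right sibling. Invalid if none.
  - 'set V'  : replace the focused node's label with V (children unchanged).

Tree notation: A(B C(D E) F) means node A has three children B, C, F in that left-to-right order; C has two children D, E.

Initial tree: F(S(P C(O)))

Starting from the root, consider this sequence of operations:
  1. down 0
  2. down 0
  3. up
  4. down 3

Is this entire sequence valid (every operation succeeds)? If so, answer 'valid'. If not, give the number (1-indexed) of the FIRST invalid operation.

Step 1 (down 0): focus=S path=0 depth=1 children=['P', 'C'] left=[] right=[] parent=F
Step 2 (down 0): focus=P path=0/0 depth=2 children=[] left=[] right=['C'] parent=S
Step 3 (up): focus=S path=0 depth=1 children=['P', 'C'] left=[] right=[] parent=F
Step 4 (down 3): INVALID

Answer: 4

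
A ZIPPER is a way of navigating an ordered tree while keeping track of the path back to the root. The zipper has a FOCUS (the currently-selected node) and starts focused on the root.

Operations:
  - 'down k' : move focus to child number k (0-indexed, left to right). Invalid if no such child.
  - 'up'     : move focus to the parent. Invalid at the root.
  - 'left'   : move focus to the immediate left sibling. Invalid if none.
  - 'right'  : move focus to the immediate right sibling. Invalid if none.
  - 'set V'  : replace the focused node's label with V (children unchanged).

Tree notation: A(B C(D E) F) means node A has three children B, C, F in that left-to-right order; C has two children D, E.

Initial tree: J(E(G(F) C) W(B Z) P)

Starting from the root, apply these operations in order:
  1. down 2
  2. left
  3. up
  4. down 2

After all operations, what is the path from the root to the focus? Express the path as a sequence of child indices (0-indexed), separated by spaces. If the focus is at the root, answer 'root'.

Step 1 (down 2): focus=P path=2 depth=1 children=[] left=['E', 'W'] right=[] parent=J
Step 2 (left): focus=W path=1 depth=1 children=['B', 'Z'] left=['E'] right=['P'] parent=J
Step 3 (up): focus=J path=root depth=0 children=['E', 'W', 'P'] (at root)
Step 4 (down 2): focus=P path=2 depth=1 children=[] left=['E', 'W'] right=[] parent=J

Answer: 2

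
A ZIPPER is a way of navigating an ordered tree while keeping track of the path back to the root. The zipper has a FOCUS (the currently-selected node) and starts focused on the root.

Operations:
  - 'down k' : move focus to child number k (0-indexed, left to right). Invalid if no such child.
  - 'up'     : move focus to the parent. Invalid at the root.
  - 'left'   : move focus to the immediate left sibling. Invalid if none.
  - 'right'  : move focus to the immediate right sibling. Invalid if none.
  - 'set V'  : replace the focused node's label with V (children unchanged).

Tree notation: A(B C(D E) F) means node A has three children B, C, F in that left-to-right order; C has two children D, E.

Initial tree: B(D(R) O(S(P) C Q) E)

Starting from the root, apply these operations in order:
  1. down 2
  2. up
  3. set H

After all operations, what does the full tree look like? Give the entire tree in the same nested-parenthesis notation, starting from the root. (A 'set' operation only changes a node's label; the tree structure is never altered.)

Answer: H(D(R) O(S(P) C Q) E)

Derivation:
Step 1 (down 2): focus=E path=2 depth=1 children=[] left=['D', 'O'] right=[] parent=B
Step 2 (up): focus=B path=root depth=0 children=['D', 'O', 'E'] (at root)
Step 3 (set H): focus=H path=root depth=0 children=['D', 'O', 'E'] (at root)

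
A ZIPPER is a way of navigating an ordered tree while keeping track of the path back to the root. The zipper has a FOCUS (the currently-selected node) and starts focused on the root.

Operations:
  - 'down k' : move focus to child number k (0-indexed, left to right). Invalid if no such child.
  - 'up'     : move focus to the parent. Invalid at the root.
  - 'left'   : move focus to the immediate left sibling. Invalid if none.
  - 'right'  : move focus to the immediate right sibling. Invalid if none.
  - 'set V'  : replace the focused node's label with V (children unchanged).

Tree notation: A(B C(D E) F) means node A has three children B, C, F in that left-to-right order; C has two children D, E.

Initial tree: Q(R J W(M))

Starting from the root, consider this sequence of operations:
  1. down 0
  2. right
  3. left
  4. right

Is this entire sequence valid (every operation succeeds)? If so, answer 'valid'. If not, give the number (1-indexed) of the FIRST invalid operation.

Answer: valid

Derivation:
Step 1 (down 0): focus=R path=0 depth=1 children=[] left=[] right=['J', 'W'] parent=Q
Step 2 (right): focus=J path=1 depth=1 children=[] left=['R'] right=['W'] parent=Q
Step 3 (left): focus=R path=0 depth=1 children=[] left=[] right=['J', 'W'] parent=Q
Step 4 (right): focus=J path=1 depth=1 children=[] left=['R'] right=['W'] parent=Q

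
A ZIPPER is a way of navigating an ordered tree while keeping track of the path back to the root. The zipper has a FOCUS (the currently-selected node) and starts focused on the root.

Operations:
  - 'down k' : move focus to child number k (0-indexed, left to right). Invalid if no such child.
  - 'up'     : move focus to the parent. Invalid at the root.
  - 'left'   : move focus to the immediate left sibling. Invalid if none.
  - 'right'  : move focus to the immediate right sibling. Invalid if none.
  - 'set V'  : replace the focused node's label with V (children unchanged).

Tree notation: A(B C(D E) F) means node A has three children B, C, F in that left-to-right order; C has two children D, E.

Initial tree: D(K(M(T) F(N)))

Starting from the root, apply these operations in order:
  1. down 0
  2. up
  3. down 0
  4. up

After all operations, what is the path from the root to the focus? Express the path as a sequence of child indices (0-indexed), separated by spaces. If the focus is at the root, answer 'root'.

Answer: root

Derivation:
Step 1 (down 0): focus=K path=0 depth=1 children=['M', 'F'] left=[] right=[] parent=D
Step 2 (up): focus=D path=root depth=0 children=['K'] (at root)
Step 3 (down 0): focus=K path=0 depth=1 children=['M', 'F'] left=[] right=[] parent=D
Step 4 (up): focus=D path=root depth=0 children=['K'] (at root)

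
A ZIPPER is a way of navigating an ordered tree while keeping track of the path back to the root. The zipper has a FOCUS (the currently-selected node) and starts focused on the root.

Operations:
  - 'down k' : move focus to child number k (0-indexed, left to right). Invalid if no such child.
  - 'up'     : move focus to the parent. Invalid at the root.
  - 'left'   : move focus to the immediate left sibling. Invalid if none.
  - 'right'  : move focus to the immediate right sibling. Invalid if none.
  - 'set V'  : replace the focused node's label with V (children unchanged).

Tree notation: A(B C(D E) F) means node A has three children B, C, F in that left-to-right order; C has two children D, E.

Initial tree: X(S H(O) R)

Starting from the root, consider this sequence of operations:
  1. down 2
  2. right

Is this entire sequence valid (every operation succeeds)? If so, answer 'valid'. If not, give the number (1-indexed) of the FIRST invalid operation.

Step 1 (down 2): focus=R path=2 depth=1 children=[] left=['S', 'H'] right=[] parent=X
Step 2 (right): INVALID

Answer: 2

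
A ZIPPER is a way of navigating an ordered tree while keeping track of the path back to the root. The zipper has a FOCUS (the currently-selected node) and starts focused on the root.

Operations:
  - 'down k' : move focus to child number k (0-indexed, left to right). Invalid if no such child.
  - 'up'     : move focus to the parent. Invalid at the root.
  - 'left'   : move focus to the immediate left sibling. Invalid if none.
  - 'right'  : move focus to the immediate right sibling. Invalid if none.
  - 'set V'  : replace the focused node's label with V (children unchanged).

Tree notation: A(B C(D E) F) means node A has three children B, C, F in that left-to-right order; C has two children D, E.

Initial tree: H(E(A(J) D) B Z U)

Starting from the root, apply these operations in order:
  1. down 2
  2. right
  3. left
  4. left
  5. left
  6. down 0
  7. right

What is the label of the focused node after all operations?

Step 1 (down 2): focus=Z path=2 depth=1 children=[] left=['E', 'B'] right=['U'] parent=H
Step 2 (right): focus=U path=3 depth=1 children=[] left=['E', 'B', 'Z'] right=[] parent=H
Step 3 (left): focus=Z path=2 depth=1 children=[] left=['E', 'B'] right=['U'] parent=H
Step 4 (left): focus=B path=1 depth=1 children=[] left=['E'] right=['Z', 'U'] parent=H
Step 5 (left): focus=E path=0 depth=1 children=['A', 'D'] left=[] right=['B', 'Z', 'U'] parent=H
Step 6 (down 0): focus=A path=0/0 depth=2 children=['J'] left=[] right=['D'] parent=E
Step 7 (right): focus=D path=0/1 depth=2 children=[] left=['A'] right=[] parent=E

Answer: D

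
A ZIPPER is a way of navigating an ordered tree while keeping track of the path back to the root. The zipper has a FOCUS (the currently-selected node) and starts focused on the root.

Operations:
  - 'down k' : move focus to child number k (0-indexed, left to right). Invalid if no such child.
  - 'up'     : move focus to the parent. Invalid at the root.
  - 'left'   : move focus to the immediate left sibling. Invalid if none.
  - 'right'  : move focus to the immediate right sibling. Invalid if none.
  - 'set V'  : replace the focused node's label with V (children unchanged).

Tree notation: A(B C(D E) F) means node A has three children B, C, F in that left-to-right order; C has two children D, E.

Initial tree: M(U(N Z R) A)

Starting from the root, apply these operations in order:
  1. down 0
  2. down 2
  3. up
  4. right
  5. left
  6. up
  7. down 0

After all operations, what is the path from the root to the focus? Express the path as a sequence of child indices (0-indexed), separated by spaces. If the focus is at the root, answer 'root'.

Step 1 (down 0): focus=U path=0 depth=1 children=['N', 'Z', 'R'] left=[] right=['A'] parent=M
Step 2 (down 2): focus=R path=0/2 depth=2 children=[] left=['N', 'Z'] right=[] parent=U
Step 3 (up): focus=U path=0 depth=1 children=['N', 'Z', 'R'] left=[] right=['A'] parent=M
Step 4 (right): focus=A path=1 depth=1 children=[] left=['U'] right=[] parent=M
Step 5 (left): focus=U path=0 depth=1 children=['N', 'Z', 'R'] left=[] right=['A'] parent=M
Step 6 (up): focus=M path=root depth=0 children=['U', 'A'] (at root)
Step 7 (down 0): focus=U path=0 depth=1 children=['N', 'Z', 'R'] left=[] right=['A'] parent=M

Answer: 0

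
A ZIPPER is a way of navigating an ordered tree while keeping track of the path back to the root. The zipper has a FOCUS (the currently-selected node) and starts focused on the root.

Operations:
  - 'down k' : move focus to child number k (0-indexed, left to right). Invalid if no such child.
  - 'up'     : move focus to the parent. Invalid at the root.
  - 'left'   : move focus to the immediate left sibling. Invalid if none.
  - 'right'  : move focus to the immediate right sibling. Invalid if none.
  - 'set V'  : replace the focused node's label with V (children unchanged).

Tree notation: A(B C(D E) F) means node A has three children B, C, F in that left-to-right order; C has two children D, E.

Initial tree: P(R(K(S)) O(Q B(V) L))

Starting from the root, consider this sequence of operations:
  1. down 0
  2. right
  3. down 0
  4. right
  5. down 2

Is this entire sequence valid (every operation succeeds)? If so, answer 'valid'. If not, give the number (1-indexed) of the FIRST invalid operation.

Step 1 (down 0): focus=R path=0 depth=1 children=['K'] left=[] right=['O'] parent=P
Step 2 (right): focus=O path=1 depth=1 children=['Q', 'B', 'L'] left=['R'] right=[] parent=P
Step 3 (down 0): focus=Q path=1/0 depth=2 children=[] left=[] right=['B', 'L'] parent=O
Step 4 (right): focus=B path=1/1 depth=2 children=['V'] left=['Q'] right=['L'] parent=O
Step 5 (down 2): INVALID

Answer: 5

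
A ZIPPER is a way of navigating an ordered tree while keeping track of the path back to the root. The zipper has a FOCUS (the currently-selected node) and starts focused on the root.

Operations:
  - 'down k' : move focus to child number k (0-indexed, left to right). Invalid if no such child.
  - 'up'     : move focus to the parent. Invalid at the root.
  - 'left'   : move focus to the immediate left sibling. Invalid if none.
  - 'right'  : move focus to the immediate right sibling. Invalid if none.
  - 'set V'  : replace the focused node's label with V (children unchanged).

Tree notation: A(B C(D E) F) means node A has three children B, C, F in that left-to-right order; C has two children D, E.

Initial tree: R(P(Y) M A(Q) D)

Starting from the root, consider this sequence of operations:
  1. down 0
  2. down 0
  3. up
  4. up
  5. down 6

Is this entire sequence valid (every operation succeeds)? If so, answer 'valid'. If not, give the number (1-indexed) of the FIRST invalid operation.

Step 1 (down 0): focus=P path=0 depth=1 children=['Y'] left=[] right=['M', 'A', 'D'] parent=R
Step 2 (down 0): focus=Y path=0/0 depth=2 children=[] left=[] right=[] parent=P
Step 3 (up): focus=P path=0 depth=1 children=['Y'] left=[] right=['M', 'A', 'D'] parent=R
Step 4 (up): focus=R path=root depth=0 children=['P', 'M', 'A', 'D'] (at root)
Step 5 (down 6): INVALID

Answer: 5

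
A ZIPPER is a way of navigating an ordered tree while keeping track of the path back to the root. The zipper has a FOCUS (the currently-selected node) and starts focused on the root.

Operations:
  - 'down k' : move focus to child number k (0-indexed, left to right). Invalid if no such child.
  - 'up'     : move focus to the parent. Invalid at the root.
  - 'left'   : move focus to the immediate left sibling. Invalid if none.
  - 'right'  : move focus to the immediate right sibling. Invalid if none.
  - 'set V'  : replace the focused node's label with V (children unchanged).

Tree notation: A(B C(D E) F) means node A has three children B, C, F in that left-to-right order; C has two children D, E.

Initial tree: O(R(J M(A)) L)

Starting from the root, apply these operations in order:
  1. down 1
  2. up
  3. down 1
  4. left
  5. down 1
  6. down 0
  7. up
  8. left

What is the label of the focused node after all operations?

Step 1 (down 1): focus=L path=1 depth=1 children=[] left=['R'] right=[] parent=O
Step 2 (up): focus=O path=root depth=0 children=['R', 'L'] (at root)
Step 3 (down 1): focus=L path=1 depth=1 children=[] left=['R'] right=[] parent=O
Step 4 (left): focus=R path=0 depth=1 children=['J', 'M'] left=[] right=['L'] parent=O
Step 5 (down 1): focus=M path=0/1 depth=2 children=['A'] left=['J'] right=[] parent=R
Step 6 (down 0): focus=A path=0/1/0 depth=3 children=[] left=[] right=[] parent=M
Step 7 (up): focus=M path=0/1 depth=2 children=['A'] left=['J'] right=[] parent=R
Step 8 (left): focus=J path=0/0 depth=2 children=[] left=[] right=['M'] parent=R

Answer: J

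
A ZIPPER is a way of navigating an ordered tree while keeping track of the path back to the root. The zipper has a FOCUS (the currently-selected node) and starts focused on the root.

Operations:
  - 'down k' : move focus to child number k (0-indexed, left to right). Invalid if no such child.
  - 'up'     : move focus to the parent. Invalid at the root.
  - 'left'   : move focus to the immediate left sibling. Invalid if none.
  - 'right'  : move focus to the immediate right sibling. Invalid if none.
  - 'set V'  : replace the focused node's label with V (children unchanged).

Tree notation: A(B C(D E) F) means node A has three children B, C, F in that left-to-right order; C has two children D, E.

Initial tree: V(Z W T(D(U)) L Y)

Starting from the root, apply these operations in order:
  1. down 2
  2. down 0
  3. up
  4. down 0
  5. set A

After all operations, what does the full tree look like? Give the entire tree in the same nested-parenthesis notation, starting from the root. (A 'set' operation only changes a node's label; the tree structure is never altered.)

Step 1 (down 2): focus=T path=2 depth=1 children=['D'] left=['Z', 'W'] right=['L', 'Y'] parent=V
Step 2 (down 0): focus=D path=2/0 depth=2 children=['U'] left=[] right=[] parent=T
Step 3 (up): focus=T path=2 depth=1 children=['D'] left=['Z', 'W'] right=['L', 'Y'] parent=V
Step 4 (down 0): focus=D path=2/0 depth=2 children=['U'] left=[] right=[] parent=T
Step 5 (set A): focus=A path=2/0 depth=2 children=['U'] left=[] right=[] parent=T

Answer: V(Z W T(A(U)) L Y)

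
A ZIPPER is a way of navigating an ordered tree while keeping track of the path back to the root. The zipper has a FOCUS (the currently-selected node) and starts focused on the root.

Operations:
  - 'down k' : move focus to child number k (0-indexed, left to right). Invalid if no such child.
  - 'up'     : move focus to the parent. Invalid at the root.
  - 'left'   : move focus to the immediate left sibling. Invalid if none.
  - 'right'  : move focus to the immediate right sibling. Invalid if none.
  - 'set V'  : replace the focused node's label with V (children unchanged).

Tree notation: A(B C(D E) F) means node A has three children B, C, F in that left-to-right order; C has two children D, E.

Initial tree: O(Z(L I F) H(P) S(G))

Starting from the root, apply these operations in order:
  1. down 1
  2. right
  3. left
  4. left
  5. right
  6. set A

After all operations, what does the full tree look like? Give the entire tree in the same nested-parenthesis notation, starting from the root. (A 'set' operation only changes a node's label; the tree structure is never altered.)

Step 1 (down 1): focus=H path=1 depth=1 children=['P'] left=['Z'] right=['S'] parent=O
Step 2 (right): focus=S path=2 depth=1 children=['G'] left=['Z', 'H'] right=[] parent=O
Step 3 (left): focus=H path=1 depth=1 children=['P'] left=['Z'] right=['S'] parent=O
Step 4 (left): focus=Z path=0 depth=1 children=['L', 'I', 'F'] left=[] right=['H', 'S'] parent=O
Step 5 (right): focus=H path=1 depth=1 children=['P'] left=['Z'] right=['S'] parent=O
Step 6 (set A): focus=A path=1 depth=1 children=['P'] left=['Z'] right=['S'] parent=O

Answer: O(Z(L I F) A(P) S(G))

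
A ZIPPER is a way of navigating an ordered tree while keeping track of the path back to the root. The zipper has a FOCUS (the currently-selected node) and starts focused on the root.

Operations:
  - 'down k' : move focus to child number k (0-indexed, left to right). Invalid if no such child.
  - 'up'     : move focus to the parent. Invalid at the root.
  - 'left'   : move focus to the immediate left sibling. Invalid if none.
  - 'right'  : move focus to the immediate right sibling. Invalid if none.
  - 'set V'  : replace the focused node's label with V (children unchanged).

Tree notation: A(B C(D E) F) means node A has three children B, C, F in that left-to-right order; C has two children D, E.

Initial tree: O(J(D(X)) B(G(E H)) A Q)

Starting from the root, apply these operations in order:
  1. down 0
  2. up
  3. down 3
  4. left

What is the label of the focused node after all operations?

Step 1 (down 0): focus=J path=0 depth=1 children=['D'] left=[] right=['B', 'A', 'Q'] parent=O
Step 2 (up): focus=O path=root depth=0 children=['J', 'B', 'A', 'Q'] (at root)
Step 3 (down 3): focus=Q path=3 depth=1 children=[] left=['J', 'B', 'A'] right=[] parent=O
Step 4 (left): focus=A path=2 depth=1 children=[] left=['J', 'B'] right=['Q'] parent=O

Answer: A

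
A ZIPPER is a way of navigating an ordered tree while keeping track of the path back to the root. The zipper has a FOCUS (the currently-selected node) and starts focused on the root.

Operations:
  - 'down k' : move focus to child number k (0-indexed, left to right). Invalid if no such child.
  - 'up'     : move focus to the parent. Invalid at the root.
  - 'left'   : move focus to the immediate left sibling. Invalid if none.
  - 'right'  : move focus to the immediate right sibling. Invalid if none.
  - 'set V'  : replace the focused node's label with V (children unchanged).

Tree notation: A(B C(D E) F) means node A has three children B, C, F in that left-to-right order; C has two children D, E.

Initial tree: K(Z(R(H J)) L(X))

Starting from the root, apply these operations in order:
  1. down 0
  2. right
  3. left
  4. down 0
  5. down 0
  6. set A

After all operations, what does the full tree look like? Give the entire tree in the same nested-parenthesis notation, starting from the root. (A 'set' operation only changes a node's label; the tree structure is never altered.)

Step 1 (down 0): focus=Z path=0 depth=1 children=['R'] left=[] right=['L'] parent=K
Step 2 (right): focus=L path=1 depth=1 children=['X'] left=['Z'] right=[] parent=K
Step 3 (left): focus=Z path=0 depth=1 children=['R'] left=[] right=['L'] parent=K
Step 4 (down 0): focus=R path=0/0 depth=2 children=['H', 'J'] left=[] right=[] parent=Z
Step 5 (down 0): focus=H path=0/0/0 depth=3 children=[] left=[] right=['J'] parent=R
Step 6 (set A): focus=A path=0/0/0 depth=3 children=[] left=[] right=['J'] parent=R

Answer: K(Z(R(A J)) L(X))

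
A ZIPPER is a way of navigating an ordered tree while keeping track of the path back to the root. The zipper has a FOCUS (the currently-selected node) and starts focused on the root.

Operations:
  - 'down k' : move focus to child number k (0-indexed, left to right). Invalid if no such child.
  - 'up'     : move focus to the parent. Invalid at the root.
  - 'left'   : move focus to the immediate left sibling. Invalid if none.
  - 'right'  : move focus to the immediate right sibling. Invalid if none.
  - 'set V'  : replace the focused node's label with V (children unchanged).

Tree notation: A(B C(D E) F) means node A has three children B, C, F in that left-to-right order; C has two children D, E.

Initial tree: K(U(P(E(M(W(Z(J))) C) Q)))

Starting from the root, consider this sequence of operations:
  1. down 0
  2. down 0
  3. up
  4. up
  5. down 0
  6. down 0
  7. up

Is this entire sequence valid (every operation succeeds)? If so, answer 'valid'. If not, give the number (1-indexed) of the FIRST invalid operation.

Answer: valid

Derivation:
Step 1 (down 0): focus=U path=0 depth=1 children=['P'] left=[] right=[] parent=K
Step 2 (down 0): focus=P path=0/0 depth=2 children=['E', 'Q'] left=[] right=[] parent=U
Step 3 (up): focus=U path=0 depth=1 children=['P'] left=[] right=[] parent=K
Step 4 (up): focus=K path=root depth=0 children=['U'] (at root)
Step 5 (down 0): focus=U path=0 depth=1 children=['P'] left=[] right=[] parent=K
Step 6 (down 0): focus=P path=0/0 depth=2 children=['E', 'Q'] left=[] right=[] parent=U
Step 7 (up): focus=U path=0 depth=1 children=['P'] left=[] right=[] parent=K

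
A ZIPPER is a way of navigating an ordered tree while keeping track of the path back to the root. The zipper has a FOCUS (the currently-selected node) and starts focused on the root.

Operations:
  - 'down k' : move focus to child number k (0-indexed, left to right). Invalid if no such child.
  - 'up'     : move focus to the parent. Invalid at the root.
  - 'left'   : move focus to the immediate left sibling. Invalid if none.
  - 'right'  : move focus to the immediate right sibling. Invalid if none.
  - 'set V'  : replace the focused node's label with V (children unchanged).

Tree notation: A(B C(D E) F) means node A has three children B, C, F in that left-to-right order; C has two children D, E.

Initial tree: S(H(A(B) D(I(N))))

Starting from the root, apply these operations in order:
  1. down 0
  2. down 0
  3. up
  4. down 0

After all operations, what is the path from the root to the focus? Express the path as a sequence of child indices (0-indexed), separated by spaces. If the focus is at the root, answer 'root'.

Step 1 (down 0): focus=H path=0 depth=1 children=['A', 'D'] left=[] right=[] parent=S
Step 2 (down 0): focus=A path=0/0 depth=2 children=['B'] left=[] right=['D'] parent=H
Step 3 (up): focus=H path=0 depth=1 children=['A', 'D'] left=[] right=[] parent=S
Step 4 (down 0): focus=A path=0/0 depth=2 children=['B'] left=[] right=['D'] parent=H

Answer: 0 0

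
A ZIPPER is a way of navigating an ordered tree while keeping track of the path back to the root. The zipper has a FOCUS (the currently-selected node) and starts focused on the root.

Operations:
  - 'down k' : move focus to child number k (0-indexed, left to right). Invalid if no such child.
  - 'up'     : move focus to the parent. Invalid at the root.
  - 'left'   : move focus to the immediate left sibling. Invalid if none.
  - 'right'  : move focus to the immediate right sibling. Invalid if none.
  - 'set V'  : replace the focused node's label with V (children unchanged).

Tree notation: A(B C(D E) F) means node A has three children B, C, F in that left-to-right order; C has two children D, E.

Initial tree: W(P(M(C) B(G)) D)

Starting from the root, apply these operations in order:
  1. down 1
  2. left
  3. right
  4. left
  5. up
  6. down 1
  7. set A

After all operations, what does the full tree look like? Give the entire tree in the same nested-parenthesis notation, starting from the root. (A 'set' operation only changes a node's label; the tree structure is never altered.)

Step 1 (down 1): focus=D path=1 depth=1 children=[] left=['P'] right=[] parent=W
Step 2 (left): focus=P path=0 depth=1 children=['M', 'B'] left=[] right=['D'] parent=W
Step 3 (right): focus=D path=1 depth=1 children=[] left=['P'] right=[] parent=W
Step 4 (left): focus=P path=0 depth=1 children=['M', 'B'] left=[] right=['D'] parent=W
Step 5 (up): focus=W path=root depth=0 children=['P', 'D'] (at root)
Step 6 (down 1): focus=D path=1 depth=1 children=[] left=['P'] right=[] parent=W
Step 7 (set A): focus=A path=1 depth=1 children=[] left=['P'] right=[] parent=W

Answer: W(P(M(C) B(G)) A)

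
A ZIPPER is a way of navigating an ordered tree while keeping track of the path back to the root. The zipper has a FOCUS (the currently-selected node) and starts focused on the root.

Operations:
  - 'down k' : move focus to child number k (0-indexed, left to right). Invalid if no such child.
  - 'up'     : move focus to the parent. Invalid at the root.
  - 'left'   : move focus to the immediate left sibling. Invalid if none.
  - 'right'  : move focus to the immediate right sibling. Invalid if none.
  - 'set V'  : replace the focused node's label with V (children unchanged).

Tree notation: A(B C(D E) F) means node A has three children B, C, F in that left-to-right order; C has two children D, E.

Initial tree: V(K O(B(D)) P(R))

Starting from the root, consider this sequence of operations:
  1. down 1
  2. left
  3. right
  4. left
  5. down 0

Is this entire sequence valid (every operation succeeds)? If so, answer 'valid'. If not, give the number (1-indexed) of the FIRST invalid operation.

Step 1 (down 1): focus=O path=1 depth=1 children=['B'] left=['K'] right=['P'] parent=V
Step 2 (left): focus=K path=0 depth=1 children=[] left=[] right=['O', 'P'] parent=V
Step 3 (right): focus=O path=1 depth=1 children=['B'] left=['K'] right=['P'] parent=V
Step 4 (left): focus=K path=0 depth=1 children=[] left=[] right=['O', 'P'] parent=V
Step 5 (down 0): INVALID

Answer: 5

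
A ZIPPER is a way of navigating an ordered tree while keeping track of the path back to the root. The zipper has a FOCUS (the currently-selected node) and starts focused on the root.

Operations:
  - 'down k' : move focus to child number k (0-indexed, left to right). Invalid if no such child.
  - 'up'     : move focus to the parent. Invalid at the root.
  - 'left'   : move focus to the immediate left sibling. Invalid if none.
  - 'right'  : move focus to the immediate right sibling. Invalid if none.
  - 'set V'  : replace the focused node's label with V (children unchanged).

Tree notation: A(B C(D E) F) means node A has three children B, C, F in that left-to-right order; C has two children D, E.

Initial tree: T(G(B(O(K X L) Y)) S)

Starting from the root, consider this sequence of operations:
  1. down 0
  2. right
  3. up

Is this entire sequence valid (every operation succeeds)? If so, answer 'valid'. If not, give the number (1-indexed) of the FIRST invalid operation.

Step 1 (down 0): focus=G path=0 depth=1 children=['B'] left=[] right=['S'] parent=T
Step 2 (right): focus=S path=1 depth=1 children=[] left=['G'] right=[] parent=T
Step 3 (up): focus=T path=root depth=0 children=['G', 'S'] (at root)

Answer: valid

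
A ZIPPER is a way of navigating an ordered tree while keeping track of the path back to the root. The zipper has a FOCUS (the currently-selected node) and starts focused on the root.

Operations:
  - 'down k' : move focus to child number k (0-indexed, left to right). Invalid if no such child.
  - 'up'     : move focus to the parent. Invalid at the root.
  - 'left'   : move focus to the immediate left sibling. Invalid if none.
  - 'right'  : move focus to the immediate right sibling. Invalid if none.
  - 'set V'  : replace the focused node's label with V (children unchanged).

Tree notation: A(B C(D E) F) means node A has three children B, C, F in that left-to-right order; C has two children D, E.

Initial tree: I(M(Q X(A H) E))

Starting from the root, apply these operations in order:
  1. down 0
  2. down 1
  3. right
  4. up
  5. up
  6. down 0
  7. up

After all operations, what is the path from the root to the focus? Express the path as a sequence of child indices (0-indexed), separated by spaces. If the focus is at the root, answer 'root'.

Step 1 (down 0): focus=M path=0 depth=1 children=['Q', 'X', 'E'] left=[] right=[] parent=I
Step 2 (down 1): focus=X path=0/1 depth=2 children=['A', 'H'] left=['Q'] right=['E'] parent=M
Step 3 (right): focus=E path=0/2 depth=2 children=[] left=['Q', 'X'] right=[] parent=M
Step 4 (up): focus=M path=0 depth=1 children=['Q', 'X', 'E'] left=[] right=[] parent=I
Step 5 (up): focus=I path=root depth=0 children=['M'] (at root)
Step 6 (down 0): focus=M path=0 depth=1 children=['Q', 'X', 'E'] left=[] right=[] parent=I
Step 7 (up): focus=I path=root depth=0 children=['M'] (at root)

Answer: root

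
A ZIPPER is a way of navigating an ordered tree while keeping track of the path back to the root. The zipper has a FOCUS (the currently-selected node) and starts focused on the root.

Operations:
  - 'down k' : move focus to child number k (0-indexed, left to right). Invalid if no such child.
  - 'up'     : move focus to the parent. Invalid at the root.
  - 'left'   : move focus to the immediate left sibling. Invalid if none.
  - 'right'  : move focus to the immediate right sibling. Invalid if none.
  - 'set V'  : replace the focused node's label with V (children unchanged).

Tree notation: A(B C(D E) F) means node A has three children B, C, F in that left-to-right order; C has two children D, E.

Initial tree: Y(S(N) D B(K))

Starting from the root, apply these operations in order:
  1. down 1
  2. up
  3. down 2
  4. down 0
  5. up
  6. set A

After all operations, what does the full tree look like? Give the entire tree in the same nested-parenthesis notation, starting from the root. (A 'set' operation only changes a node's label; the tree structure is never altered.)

Answer: Y(S(N) D A(K))

Derivation:
Step 1 (down 1): focus=D path=1 depth=1 children=[] left=['S'] right=['B'] parent=Y
Step 2 (up): focus=Y path=root depth=0 children=['S', 'D', 'B'] (at root)
Step 3 (down 2): focus=B path=2 depth=1 children=['K'] left=['S', 'D'] right=[] parent=Y
Step 4 (down 0): focus=K path=2/0 depth=2 children=[] left=[] right=[] parent=B
Step 5 (up): focus=B path=2 depth=1 children=['K'] left=['S', 'D'] right=[] parent=Y
Step 6 (set A): focus=A path=2 depth=1 children=['K'] left=['S', 'D'] right=[] parent=Y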